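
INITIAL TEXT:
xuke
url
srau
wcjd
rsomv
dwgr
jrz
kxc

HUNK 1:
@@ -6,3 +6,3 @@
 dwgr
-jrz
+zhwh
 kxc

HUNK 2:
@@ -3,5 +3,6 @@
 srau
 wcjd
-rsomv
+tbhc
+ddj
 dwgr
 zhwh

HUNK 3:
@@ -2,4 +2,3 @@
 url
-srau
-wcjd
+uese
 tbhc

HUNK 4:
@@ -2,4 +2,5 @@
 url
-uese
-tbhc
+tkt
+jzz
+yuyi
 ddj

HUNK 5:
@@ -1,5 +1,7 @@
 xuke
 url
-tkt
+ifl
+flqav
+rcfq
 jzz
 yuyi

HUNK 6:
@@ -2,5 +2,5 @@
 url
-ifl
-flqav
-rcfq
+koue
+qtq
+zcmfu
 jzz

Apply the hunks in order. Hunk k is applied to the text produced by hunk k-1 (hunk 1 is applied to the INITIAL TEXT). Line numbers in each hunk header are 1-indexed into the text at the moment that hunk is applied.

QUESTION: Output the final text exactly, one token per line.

Answer: xuke
url
koue
qtq
zcmfu
jzz
yuyi
ddj
dwgr
zhwh
kxc

Derivation:
Hunk 1: at line 6 remove [jrz] add [zhwh] -> 8 lines: xuke url srau wcjd rsomv dwgr zhwh kxc
Hunk 2: at line 3 remove [rsomv] add [tbhc,ddj] -> 9 lines: xuke url srau wcjd tbhc ddj dwgr zhwh kxc
Hunk 3: at line 2 remove [srau,wcjd] add [uese] -> 8 lines: xuke url uese tbhc ddj dwgr zhwh kxc
Hunk 4: at line 2 remove [uese,tbhc] add [tkt,jzz,yuyi] -> 9 lines: xuke url tkt jzz yuyi ddj dwgr zhwh kxc
Hunk 5: at line 1 remove [tkt] add [ifl,flqav,rcfq] -> 11 lines: xuke url ifl flqav rcfq jzz yuyi ddj dwgr zhwh kxc
Hunk 6: at line 2 remove [ifl,flqav,rcfq] add [koue,qtq,zcmfu] -> 11 lines: xuke url koue qtq zcmfu jzz yuyi ddj dwgr zhwh kxc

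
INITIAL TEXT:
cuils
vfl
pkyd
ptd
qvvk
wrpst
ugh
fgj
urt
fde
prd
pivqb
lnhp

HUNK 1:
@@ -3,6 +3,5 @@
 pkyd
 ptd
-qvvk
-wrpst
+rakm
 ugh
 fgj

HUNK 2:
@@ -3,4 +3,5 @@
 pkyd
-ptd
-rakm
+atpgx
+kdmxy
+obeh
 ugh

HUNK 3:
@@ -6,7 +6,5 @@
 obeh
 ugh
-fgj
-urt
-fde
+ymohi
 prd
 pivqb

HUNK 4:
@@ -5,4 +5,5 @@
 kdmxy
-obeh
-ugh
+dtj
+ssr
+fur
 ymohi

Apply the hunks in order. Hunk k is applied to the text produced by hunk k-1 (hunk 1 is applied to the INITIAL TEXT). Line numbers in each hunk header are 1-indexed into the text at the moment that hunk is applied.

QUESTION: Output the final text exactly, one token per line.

Hunk 1: at line 3 remove [qvvk,wrpst] add [rakm] -> 12 lines: cuils vfl pkyd ptd rakm ugh fgj urt fde prd pivqb lnhp
Hunk 2: at line 3 remove [ptd,rakm] add [atpgx,kdmxy,obeh] -> 13 lines: cuils vfl pkyd atpgx kdmxy obeh ugh fgj urt fde prd pivqb lnhp
Hunk 3: at line 6 remove [fgj,urt,fde] add [ymohi] -> 11 lines: cuils vfl pkyd atpgx kdmxy obeh ugh ymohi prd pivqb lnhp
Hunk 4: at line 5 remove [obeh,ugh] add [dtj,ssr,fur] -> 12 lines: cuils vfl pkyd atpgx kdmxy dtj ssr fur ymohi prd pivqb lnhp

Answer: cuils
vfl
pkyd
atpgx
kdmxy
dtj
ssr
fur
ymohi
prd
pivqb
lnhp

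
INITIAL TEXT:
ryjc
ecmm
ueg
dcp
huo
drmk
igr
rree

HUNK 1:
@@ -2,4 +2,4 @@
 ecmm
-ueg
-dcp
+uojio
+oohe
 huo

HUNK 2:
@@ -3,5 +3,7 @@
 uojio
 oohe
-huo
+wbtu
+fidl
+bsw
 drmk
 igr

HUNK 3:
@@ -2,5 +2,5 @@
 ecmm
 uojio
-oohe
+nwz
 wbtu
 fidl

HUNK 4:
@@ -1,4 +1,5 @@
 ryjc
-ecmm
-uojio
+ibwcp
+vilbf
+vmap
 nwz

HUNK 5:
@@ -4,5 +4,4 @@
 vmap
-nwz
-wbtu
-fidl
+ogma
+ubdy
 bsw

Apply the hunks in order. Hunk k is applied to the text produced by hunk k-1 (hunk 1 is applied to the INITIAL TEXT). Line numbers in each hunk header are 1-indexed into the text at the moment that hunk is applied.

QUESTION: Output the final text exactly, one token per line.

Answer: ryjc
ibwcp
vilbf
vmap
ogma
ubdy
bsw
drmk
igr
rree

Derivation:
Hunk 1: at line 2 remove [ueg,dcp] add [uojio,oohe] -> 8 lines: ryjc ecmm uojio oohe huo drmk igr rree
Hunk 2: at line 3 remove [huo] add [wbtu,fidl,bsw] -> 10 lines: ryjc ecmm uojio oohe wbtu fidl bsw drmk igr rree
Hunk 3: at line 2 remove [oohe] add [nwz] -> 10 lines: ryjc ecmm uojio nwz wbtu fidl bsw drmk igr rree
Hunk 4: at line 1 remove [ecmm,uojio] add [ibwcp,vilbf,vmap] -> 11 lines: ryjc ibwcp vilbf vmap nwz wbtu fidl bsw drmk igr rree
Hunk 5: at line 4 remove [nwz,wbtu,fidl] add [ogma,ubdy] -> 10 lines: ryjc ibwcp vilbf vmap ogma ubdy bsw drmk igr rree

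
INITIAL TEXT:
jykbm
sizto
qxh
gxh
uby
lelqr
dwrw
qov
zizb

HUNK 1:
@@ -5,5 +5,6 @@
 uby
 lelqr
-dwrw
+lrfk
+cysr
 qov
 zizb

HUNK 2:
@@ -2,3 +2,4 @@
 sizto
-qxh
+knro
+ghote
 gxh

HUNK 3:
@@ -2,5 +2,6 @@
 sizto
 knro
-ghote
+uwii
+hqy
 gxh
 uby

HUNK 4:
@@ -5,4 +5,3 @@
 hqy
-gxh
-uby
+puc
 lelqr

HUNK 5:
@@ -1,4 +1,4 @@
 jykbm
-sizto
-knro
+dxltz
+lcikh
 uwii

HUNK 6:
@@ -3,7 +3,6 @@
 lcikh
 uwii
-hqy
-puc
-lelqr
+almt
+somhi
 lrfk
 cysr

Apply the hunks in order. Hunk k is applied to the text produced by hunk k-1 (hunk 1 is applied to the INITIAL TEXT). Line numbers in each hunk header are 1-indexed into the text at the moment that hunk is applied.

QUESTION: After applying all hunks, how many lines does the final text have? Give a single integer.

Hunk 1: at line 5 remove [dwrw] add [lrfk,cysr] -> 10 lines: jykbm sizto qxh gxh uby lelqr lrfk cysr qov zizb
Hunk 2: at line 2 remove [qxh] add [knro,ghote] -> 11 lines: jykbm sizto knro ghote gxh uby lelqr lrfk cysr qov zizb
Hunk 3: at line 2 remove [ghote] add [uwii,hqy] -> 12 lines: jykbm sizto knro uwii hqy gxh uby lelqr lrfk cysr qov zizb
Hunk 4: at line 5 remove [gxh,uby] add [puc] -> 11 lines: jykbm sizto knro uwii hqy puc lelqr lrfk cysr qov zizb
Hunk 5: at line 1 remove [sizto,knro] add [dxltz,lcikh] -> 11 lines: jykbm dxltz lcikh uwii hqy puc lelqr lrfk cysr qov zizb
Hunk 6: at line 3 remove [hqy,puc,lelqr] add [almt,somhi] -> 10 lines: jykbm dxltz lcikh uwii almt somhi lrfk cysr qov zizb
Final line count: 10

Answer: 10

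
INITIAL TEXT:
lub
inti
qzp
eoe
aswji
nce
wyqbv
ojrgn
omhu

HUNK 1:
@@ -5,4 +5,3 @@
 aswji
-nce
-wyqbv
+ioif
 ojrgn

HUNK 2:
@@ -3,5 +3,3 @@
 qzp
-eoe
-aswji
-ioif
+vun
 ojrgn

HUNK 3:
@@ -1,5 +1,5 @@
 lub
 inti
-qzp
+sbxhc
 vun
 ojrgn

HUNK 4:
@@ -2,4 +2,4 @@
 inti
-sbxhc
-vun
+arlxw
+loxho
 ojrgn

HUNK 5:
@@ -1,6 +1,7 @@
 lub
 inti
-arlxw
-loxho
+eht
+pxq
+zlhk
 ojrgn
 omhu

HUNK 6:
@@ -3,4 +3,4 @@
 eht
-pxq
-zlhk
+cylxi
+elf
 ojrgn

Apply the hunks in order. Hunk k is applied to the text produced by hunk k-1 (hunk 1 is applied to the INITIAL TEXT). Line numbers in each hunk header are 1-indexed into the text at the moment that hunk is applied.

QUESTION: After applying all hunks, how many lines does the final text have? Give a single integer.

Hunk 1: at line 5 remove [nce,wyqbv] add [ioif] -> 8 lines: lub inti qzp eoe aswji ioif ojrgn omhu
Hunk 2: at line 3 remove [eoe,aswji,ioif] add [vun] -> 6 lines: lub inti qzp vun ojrgn omhu
Hunk 3: at line 1 remove [qzp] add [sbxhc] -> 6 lines: lub inti sbxhc vun ojrgn omhu
Hunk 4: at line 2 remove [sbxhc,vun] add [arlxw,loxho] -> 6 lines: lub inti arlxw loxho ojrgn omhu
Hunk 5: at line 1 remove [arlxw,loxho] add [eht,pxq,zlhk] -> 7 lines: lub inti eht pxq zlhk ojrgn omhu
Hunk 6: at line 3 remove [pxq,zlhk] add [cylxi,elf] -> 7 lines: lub inti eht cylxi elf ojrgn omhu
Final line count: 7

Answer: 7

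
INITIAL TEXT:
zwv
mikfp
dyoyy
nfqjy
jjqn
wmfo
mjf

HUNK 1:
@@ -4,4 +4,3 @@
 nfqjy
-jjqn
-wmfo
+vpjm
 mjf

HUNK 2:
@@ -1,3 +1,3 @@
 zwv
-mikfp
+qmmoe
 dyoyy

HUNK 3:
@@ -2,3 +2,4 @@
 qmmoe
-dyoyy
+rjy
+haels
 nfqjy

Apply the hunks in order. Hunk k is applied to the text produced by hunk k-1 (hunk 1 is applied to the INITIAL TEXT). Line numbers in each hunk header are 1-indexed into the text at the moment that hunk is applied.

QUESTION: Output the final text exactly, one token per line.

Answer: zwv
qmmoe
rjy
haels
nfqjy
vpjm
mjf

Derivation:
Hunk 1: at line 4 remove [jjqn,wmfo] add [vpjm] -> 6 lines: zwv mikfp dyoyy nfqjy vpjm mjf
Hunk 2: at line 1 remove [mikfp] add [qmmoe] -> 6 lines: zwv qmmoe dyoyy nfqjy vpjm mjf
Hunk 3: at line 2 remove [dyoyy] add [rjy,haels] -> 7 lines: zwv qmmoe rjy haels nfqjy vpjm mjf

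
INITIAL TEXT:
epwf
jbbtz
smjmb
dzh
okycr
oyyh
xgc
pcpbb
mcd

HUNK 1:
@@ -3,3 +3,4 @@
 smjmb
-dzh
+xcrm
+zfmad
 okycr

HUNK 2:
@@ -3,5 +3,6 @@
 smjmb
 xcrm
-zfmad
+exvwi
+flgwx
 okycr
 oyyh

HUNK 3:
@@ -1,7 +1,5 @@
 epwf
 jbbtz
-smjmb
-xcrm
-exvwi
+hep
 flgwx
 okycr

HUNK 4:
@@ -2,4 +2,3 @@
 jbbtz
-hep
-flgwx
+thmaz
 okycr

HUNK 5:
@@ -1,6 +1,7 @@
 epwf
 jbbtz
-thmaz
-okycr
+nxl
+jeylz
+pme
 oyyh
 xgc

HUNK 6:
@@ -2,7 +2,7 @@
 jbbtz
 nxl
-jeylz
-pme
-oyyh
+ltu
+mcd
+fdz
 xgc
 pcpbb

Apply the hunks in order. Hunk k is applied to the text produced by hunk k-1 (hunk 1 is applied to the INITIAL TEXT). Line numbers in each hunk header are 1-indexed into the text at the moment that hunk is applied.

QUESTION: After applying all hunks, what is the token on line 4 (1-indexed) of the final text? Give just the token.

Answer: ltu

Derivation:
Hunk 1: at line 3 remove [dzh] add [xcrm,zfmad] -> 10 lines: epwf jbbtz smjmb xcrm zfmad okycr oyyh xgc pcpbb mcd
Hunk 2: at line 3 remove [zfmad] add [exvwi,flgwx] -> 11 lines: epwf jbbtz smjmb xcrm exvwi flgwx okycr oyyh xgc pcpbb mcd
Hunk 3: at line 1 remove [smjmb,xcrm,exvwi] add [hep] -> 9 lines: epwf jbbtz hep flgwx okycr oyyh xgc pcpbb mcd
Hunk 4: at line 2 remove [hep,flgwx] add [thmaz] -> 8 lines: epwf jbbtz thmaz okycr oyyh xgc pcpbb mcd
Hunk 5: at line 1 remove [thmaz,okycr] add [nxl,jeylz,pme] -> 9 lines: epwf jbbtz nxl jeylz pme oyyh xgc pcpbb mcd
Hunk 6: at line 2 remove [jeylz,pme,oyyh] add [ltu,mcd,fdz] -> 9 lines: epwf jbbtz nxl ltu mcd fdz xgc pcpbb mcd
Final line 4: ltu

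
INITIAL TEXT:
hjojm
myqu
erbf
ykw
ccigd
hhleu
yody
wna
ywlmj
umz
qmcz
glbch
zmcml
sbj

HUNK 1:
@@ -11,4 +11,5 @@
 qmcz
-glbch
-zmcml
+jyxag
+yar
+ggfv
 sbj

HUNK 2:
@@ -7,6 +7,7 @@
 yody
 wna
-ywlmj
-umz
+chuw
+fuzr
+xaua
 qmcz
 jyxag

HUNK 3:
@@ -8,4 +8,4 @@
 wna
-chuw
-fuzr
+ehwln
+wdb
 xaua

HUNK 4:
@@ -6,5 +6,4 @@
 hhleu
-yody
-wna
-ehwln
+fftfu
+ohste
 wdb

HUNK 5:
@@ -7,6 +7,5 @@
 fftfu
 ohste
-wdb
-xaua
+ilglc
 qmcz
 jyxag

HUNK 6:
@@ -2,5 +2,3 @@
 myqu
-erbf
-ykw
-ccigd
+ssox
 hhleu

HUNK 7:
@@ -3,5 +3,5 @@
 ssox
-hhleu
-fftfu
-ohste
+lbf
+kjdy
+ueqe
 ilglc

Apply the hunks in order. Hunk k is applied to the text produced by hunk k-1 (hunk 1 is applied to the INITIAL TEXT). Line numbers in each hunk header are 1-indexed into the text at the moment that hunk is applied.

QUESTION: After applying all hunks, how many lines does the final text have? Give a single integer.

Hunk 1: at line 11 remove [glbch,zmcml] add [jyxag,yar,ggfv] -> 15 lines: hjojm myqu erbf ykw ccigd hhleu yody wna ywlmj umz qmcz jyxag yar ggfv sbj
Hunk 2: at line 7 remove [ywlmj,umz] add [chuw,fuzr,xaua] -> 16 lines: hjojm myqu erbf ykw ccigd hhleu yody wna chuw fuzr xaua qmcz jyxag yar ggfv sbj
Hunk 3: at line 8 remove [chuw,fuzr] add [ehwln,wdb] -> 16 lines: hjojm myqu erbf ykw ccigd hhleu yody wna ehwln wdb xaua qmcz jyxag yar ggfv sbj
Hunk 4: at line 6 remove [yody,wna,ehwln] add [fftfu,ohste] -> 15 lines: hjojm myqu erbf ykw ccigd hhleu fftfu ohste wdb xaua qmcz jyxag yar ggfv sbj
Hunk 5: at line 7 remove [wdb,xaua] add [ilglc] -> 14 lines: hjojm myqu erbf ykw ccigd hhleu fftfu ohste ilglc qmcz jyxag yar ggfv sbj
Hunk 6: at line 2 remove [erbf,ykw,ccigd] add [ssox] -> 12 lines: hjojm myqu ssox hhleu fftfu ohste ilglc qmcz jyxag yar ggfv sbj
Hunk 7: at line 3 remove [hhleu,fftfu,ohste] add [lbf,kjdy,ueqe] -> 12 lines: hjojm myqu ssox lbf kjdy ueqe ilglc qmcz jyxag yar ggfv sbj
Final line count: 12

Answer: 12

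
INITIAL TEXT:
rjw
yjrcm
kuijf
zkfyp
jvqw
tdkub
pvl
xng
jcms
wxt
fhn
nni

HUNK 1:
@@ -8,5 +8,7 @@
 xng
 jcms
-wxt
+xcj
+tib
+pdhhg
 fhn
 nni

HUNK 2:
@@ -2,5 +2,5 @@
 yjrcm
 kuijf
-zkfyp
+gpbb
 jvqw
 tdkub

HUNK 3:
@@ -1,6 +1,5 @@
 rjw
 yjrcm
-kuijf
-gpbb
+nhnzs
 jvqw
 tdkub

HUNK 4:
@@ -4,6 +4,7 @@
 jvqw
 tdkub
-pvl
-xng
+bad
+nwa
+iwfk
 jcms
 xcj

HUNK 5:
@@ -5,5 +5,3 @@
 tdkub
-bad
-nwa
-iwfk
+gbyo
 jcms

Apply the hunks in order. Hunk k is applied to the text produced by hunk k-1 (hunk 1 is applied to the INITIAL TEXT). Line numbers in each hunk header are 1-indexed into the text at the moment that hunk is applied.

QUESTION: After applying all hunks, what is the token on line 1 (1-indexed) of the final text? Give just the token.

Answer: rjw

Derivation:
Hunk 1: at line 8 remove [wxt] add [xcj,tib,pdhhg] -> 14 lines: rjw yjrcm kuijf zkfyp jvqw tdkub pvl xng jcms xcj tib pdhhg fhn nni
Hunk 2: at line 2 remove [zkfyp] add [gpbb] -> 14 lines: rjw yjrcm kuijf gpbb jvqw tdkub pvl xng jcms xcj tib pdhhg fhn nni
Hunk 3: at line 1 remove [kuijf,gpbb] add [nhnzs] -> 13 lines: rjw yjrcm nhnzs jvqw tdkub pvl xng jcms xcj tib pdhhg fhn nni
Hunk 4: at line 4 remove [pvl,xng] add [bad,nwa,iwfk] -> 14 lines: rjw yjrcm nhnzs jvqw tdkub bad nwa iwfk jcms xcj tib pdhhg fhn nni
Hunk 5: at line 5 remove [bad,nwa,iwfk] add [gbyo] -> 12 lines: rjw yjrcm nhnzs jvqw tdkub gbyo jcms xcj tib pdhhg fhn nni
Final line 1: rjw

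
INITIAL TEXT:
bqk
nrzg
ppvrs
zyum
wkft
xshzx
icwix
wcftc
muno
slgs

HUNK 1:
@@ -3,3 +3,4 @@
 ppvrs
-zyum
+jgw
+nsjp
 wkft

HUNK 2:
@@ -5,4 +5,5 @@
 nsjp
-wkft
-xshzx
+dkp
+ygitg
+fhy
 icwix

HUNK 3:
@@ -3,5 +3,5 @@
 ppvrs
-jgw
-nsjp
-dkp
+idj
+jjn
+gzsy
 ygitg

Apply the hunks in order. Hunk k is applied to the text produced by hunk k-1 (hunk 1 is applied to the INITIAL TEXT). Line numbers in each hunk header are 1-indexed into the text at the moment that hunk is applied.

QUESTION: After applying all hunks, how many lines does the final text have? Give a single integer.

Hunk 1: at line 3 remove [zyum] add [jgw,nsjp] -> 11 lines: bqk nrzg ppvrs jgw nsjp wkft xshzx icwix wcftc muno slgs
Hunk 2: at line 5 remove [wkft,xshzx] add [dkp,ygitg,fhy] -> 12 lines: bqk nrzg ppvrs jgw nsjp dkp ygitg fhy icwix wcftc muno slgs
Hunk 3: at line 3 remove [jgw,nsjp,dkp] add [idj,jjn,gzsy] -> 12 lines: bqk nrzg ppvrs idj jjn gzsy ygitg fhy icwix wcftc muno slgs
Final line count: 12

Answer: 12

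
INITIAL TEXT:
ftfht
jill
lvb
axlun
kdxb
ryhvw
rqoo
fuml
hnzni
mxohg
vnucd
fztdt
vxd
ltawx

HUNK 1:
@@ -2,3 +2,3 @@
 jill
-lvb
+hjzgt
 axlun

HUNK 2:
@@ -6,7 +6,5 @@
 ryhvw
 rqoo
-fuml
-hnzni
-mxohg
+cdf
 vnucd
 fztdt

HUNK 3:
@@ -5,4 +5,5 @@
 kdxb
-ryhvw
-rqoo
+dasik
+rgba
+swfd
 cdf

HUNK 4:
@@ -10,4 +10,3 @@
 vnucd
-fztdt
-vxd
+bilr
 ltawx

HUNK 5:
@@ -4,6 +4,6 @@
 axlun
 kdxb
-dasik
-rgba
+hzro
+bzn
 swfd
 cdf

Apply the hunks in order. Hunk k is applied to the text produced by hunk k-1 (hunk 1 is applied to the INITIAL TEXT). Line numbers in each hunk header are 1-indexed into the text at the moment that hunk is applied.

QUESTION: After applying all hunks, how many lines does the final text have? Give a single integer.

Hunk 1: at line 2 remove [lvb] add [hjzgt] -> 14 lines: ftfht jill hjzgt axlun kdxb ryhvw rqoo fuml hnzni mxohg vnucd fztdt vxd ltawx
Hunk 2: at line 6 remove [fuml,hnzni,mxohg] add [cdf] -> 12 lines: ftfht jill hjzgt axlun kdxb ryhvw rqoo cdf vnucd fztdt vxd ltawx
Hunk 3: at line 5 remove [ryhvw,rqoo] add [dasik,rgba,swfd] -> 13 lines: ftfht jill hjzgt axlun kdxb dasik rgba swfd cdf vnucd fztdt vxd ltawx
Hunk 4: at line 10 remove [fztdt,vxd] add [bilr] -> 12 lines: ftfht jill hjzgt axlun kdxb dasik rgba swfd cdf vnucd bilr ltawx
Hunk 5: at line 4 remove [dasik,rgba] add [hzro,bzn] -> 12 lines: ftfht jill hjzgt axlun kdxb hzro bzn swfd cdf vnucd bilr ltawx
Final line count: 12

Answer: 12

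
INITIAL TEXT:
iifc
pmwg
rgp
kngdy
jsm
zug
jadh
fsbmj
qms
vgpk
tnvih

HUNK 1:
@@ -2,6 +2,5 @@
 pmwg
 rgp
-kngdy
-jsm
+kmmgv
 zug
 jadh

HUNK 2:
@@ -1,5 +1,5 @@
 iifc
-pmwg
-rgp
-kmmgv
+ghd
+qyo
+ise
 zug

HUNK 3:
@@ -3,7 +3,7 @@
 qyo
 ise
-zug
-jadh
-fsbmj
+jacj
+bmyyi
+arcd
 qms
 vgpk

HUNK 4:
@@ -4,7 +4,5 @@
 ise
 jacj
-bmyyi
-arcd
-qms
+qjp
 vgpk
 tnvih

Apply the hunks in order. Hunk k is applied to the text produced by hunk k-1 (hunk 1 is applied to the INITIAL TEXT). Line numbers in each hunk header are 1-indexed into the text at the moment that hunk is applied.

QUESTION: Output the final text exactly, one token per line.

Answer: iifc
ghd
qyo
ise
jacj
qjp
vgpk
tnvih

Derivation:
Hunk 1: at line 2 remove [kngdy,jsm] add [kmmgv] -> 10 lines: iifc pmwg rgp kmmgv zug jadh fsbmj qms vgpk tnvih
Hunk 2: at line 1 remove [pmwg,rgp,kmmgv] add [ghd,qyo,ise] -> 10 lines: iifc ghd qyo ise zug jadh fsbmj qms vgpk tnvih
Hunk 3: at line 3 remove [zug,jadh,fsbmj] add [jacj,bmyyi,arcd] -> 10 lines: iifc ghd qyo ise jacj bmyyi arcd qms vgpk tnvih
Hunk 4: at line 4 remove [bmyyi,arcd,qms] add [qjp] -> 8 lines: iifc ghd qyo ise jacj qjp vgpk tnvih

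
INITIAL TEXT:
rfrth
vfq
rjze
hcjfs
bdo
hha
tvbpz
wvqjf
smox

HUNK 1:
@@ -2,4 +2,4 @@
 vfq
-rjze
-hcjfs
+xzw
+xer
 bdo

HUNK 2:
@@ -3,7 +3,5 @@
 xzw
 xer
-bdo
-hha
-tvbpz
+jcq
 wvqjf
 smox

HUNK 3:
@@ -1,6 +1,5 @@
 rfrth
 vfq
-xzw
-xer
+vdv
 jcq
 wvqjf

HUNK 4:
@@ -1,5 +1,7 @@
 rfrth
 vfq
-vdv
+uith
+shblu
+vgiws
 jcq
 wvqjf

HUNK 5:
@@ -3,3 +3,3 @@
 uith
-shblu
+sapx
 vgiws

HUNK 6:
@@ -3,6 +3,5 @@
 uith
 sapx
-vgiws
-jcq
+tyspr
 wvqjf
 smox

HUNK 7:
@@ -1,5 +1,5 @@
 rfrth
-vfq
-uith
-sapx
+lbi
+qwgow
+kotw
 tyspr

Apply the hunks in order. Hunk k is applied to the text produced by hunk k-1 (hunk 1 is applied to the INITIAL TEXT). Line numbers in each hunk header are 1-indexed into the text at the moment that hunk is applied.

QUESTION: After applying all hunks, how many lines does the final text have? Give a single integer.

Hunk 1: at line 2 remove [rjze,hcjfs] add [xzw,xer] -> 9 lines: rfrth vfq xzw xer bdo hha tvbpz wvqjf smox
Hunk 2: at line 3 remove [bdo,hha,tvbpz] add [jcq] -> 7 lines: rfrth vfq xzw xer jcq wvqjf smox
Hunk 3: at line 1 remove [xzw,xer] add [vdv] -> 6 lines: rfrth vfq vdv jcq wvqjf smox
Hunk 4: at line 1 remove [vdv] add [uith,shblu,vgiws] -> 8 lines: rfrth vfq uith shblu vgiws jcq wvqjf smox
Hunk 5: at line 3 remove [shblu] add [sapx] -> 8 lines: rfrth vfq uith sapx vgiws jcq wvqjf smox
Hunk 6: at line 3 remove [vgiws,jcq] add [tyspr] -> 7 lines: rfrth vfq uith sapx tyspr wvqjf smox
Hunk 7: at line 1 remove [vfq,uith,sapx] add [lbi,qwgow,kotw] -> 7 lines: rfrth lbi qwgow kotw tyspr wvqjf smox
Final line count: 7

Answer: 7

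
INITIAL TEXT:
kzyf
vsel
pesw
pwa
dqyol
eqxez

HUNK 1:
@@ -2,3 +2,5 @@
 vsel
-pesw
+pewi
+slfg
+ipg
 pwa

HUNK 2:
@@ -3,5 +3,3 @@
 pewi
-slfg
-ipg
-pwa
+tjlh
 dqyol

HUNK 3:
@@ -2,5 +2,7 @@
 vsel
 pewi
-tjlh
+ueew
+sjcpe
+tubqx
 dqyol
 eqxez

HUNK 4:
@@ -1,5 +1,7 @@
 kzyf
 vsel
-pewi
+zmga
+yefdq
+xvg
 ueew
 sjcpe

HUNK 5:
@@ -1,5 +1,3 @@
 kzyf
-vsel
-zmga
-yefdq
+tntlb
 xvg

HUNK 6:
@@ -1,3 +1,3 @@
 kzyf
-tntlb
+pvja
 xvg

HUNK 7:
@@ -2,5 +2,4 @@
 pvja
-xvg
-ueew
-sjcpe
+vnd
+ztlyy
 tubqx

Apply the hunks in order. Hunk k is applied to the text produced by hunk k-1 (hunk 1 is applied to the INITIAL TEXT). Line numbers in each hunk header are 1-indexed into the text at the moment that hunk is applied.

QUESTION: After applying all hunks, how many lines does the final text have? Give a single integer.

Answer: 7

Derivation:
Hunk 1: at line 2 remove [pesw] add [pewi,slfg,ipg] -> 8 lines: kzyf vsel pewi slfg ipg pwa dqyol eqxez
Hunk 2: at line 3 remove [slfg,ipg,pwa] add [tjlh] -> 6 lines: kzyf vsel pewi tjlh dqyol eqxez
Hunk 3: at line 2 remove [tjlh] add [ueew,sjcpe,tubqx] -> 8 lines: kzyf vsel pewi ueew sjcpe tubqx dqyol eqxez
Hunk 4: at line 1 remove [pewi] add [zmga,yefdq,xvg] -> 10 lines: kzyf vsel zmga yefdq xvg ueew sjcpe tubqx dqyol eqxez
Hunk 5: at line 1 remove [vsel,zmga,yefdq] add [tntlb] -> 8 lines: kzyf tntlb xvg ueew sjcpe tubqx dqyol eqxez
Hunk 6: at line 1 remove [tntlb] add [pvja] -> 8 lines: kzyf pvja xvg ueew sjcpe tubqx dqyol eqxez
Hunk 7: at line 2 remove [xvg,ueew,sjcpe] add [vnd,ztlyy] -> 7 lines: kzyf pvja vnd ztlyy tubqx dqyol eqxez
Final line count: 7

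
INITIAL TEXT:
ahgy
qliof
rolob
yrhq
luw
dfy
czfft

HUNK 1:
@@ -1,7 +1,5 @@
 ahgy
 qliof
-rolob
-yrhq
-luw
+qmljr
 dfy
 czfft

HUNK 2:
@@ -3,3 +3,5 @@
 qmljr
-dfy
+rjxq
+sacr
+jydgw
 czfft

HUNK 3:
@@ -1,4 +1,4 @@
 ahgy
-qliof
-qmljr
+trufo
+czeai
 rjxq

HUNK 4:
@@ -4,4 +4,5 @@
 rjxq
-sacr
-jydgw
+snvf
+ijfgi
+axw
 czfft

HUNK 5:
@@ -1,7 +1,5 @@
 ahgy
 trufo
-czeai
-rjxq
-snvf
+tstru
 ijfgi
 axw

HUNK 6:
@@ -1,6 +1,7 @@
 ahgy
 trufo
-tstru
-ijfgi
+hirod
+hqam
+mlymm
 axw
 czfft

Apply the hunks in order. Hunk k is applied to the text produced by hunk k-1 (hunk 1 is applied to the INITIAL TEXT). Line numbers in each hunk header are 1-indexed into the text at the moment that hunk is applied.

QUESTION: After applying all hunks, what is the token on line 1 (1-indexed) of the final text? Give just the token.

Hunk 1: at line 1 remove [rolob,yrhq,luw] add [qmljr] -> 5 lines: ahgy qliof qmljr dfy czfft
Hunk 2: at line 3 remove [dfy] add [rjxq,sacr,jydgw] -> 7 lines: ahgy qliof qmljr rjxq sacr jydgw czfft
Hunk 3: at line 1 remove [qliof,qmljr] add [trufo,czeai] -> 7 lines: ahgy trufo czeai rjxq sacr jydgw czfft
Hunk 4: at line 4 remove [sacr,jydgw] add [snvf,ijfgi,axw] -> 8 lines: ahgy trufo czeai rjxq snvf ijfgi axw czfft
Hunk 5: at line 1 remove [czeai,rjxq,snvf] add [tstru] -> 6 lines: ahgy trufo tstru ijfgi axw czfft
Hunk 6: at line 1 remove [tstru,ijfgi] add [hirod,hqam,mlymm] -> 7 lines: ahgy trufo hirod hqam mlymm axw czfft
Final line 1: ahgy

Answer: ahgy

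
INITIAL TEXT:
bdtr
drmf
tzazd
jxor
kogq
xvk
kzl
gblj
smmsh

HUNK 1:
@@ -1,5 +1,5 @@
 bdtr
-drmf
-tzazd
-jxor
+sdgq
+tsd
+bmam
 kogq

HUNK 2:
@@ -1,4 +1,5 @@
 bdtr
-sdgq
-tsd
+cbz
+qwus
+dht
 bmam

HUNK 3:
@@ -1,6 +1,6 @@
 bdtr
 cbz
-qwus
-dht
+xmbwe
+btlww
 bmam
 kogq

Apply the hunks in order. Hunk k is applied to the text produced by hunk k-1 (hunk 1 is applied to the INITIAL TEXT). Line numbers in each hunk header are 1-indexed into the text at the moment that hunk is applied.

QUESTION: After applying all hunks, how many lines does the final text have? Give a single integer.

Hunk 1: at line 1 remove [drmf,tzazd,jxor] add [sdgq,tsd,bmam] -> 9 lines: bdtr sdgq tsd bmam kogq xvk kzl gblj smmsh
Hunk 2: at line 1 remove [sdgq,tsd] add [cbz,qwus,dht] -> 10 lines: bdtr cbz qwus dht bmam kogq xvk kzl gblj smmsh
Hunk 3: at line 1 remove [qwus,dht] add [xmbwe,btlww] -> 10 lines: bdtr cbz xmbwe btlww bmam kogq xvk kzl gblj smmsh
Final line count: 10

Answer: 10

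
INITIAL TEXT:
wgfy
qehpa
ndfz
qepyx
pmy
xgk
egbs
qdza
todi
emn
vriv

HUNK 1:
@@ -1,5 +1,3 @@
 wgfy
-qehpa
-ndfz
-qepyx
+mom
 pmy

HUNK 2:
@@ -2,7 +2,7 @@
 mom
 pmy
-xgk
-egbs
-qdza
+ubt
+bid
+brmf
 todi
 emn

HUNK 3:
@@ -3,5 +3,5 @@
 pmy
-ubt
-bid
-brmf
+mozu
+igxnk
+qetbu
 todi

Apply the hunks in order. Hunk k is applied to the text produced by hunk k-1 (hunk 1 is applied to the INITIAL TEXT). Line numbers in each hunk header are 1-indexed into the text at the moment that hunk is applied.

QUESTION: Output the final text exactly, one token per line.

Answer: wgfy
mom
pmy
mozu
igxnk
qetbu
todi
emn
vriv

Derivation:
Hunk 1: at line 1 remove [qehpa,ndfz,qepyx] add [mom] -> 9 lines: wgfy mom pmy xgk egbs qdza todi emn vriv
Hunk 2: at line 2 remove [xgk,egbs,qdza] add [ubt,bid,brmf] -> 9 lines: wgfy mom pmy ubt bid brmf todi emn vriv
Hunk 3: at line 3 remove [ubt,bid,brmf] add [mozu,igxnk,qetbu] -> 9 lines: wgfy mom pmy mozu igxnk qetbu todi emn vriv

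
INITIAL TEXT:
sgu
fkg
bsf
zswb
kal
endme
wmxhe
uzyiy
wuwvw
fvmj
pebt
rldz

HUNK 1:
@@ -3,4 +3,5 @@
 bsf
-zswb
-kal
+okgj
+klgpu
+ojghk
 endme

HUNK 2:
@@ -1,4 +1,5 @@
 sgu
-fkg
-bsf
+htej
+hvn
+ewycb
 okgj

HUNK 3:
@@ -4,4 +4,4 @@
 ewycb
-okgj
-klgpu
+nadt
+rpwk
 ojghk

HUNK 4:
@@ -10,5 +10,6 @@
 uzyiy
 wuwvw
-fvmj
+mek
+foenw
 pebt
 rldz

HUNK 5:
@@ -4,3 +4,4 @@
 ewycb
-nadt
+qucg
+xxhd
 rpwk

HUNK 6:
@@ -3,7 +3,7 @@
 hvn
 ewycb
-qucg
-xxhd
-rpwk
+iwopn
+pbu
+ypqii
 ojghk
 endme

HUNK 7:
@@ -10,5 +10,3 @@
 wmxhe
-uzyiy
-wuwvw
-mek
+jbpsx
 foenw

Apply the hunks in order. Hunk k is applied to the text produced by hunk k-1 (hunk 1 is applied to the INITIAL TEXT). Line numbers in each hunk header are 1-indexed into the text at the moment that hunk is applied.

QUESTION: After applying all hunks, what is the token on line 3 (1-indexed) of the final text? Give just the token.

Hunk 1: at line 3 remove [zswb,kal] add [okgj,klgpu,ojghk] -> 13 lines: sgu fkg bsf okgj klgpu ojghk endme wmxhe uzyiy wuwvw fvmj pebt rldz
Hunk 2: at line 1 remove [fkg,bsf] add [htej,hvn,ewycb] -> 14 lines: sgu htej hvn ewycb okgj klgpu ojghk endme wmxhe uzyiy wuwvw fvmj pebt rldz
Hunk 3: at line 4 remove [okgj,klgpu] add [nadt,rpwk] -> 14 lines: sgu htej hvn ewycb nadt rpwk ojghk endme wmxhe uzyiy wuwvw fvmj pebt rldz
Hunk 4: at line 10 remove [fvmj] add [mek,foenw] -> 15 lines: sgu htej hvn ewycb nadt rpwk ojghk endme wmxhe uzyiy wuwvw mek foenw pebt rldz
Hunk 5: at line 4 remove [nadt] add [qucg,xxhd] -> 16 lines: sgu htej hvn ewycb qucg xxhd rpwk ojghk endme wmxhe uzyiy wuwvw mek foenw pebt rldz
Hunk 6: at line 3 remove [qucg,xxhd,rpwk] add [iwopn,pbu,ypqii] -> 16 lines: sgu htej hvn ewycb iwopn pbu ypqii ojghk endme wmxhe uzyiy wuwvw mek foenw pebt rldz
Hunk 7: at line 10 remove [uzyiy,wuwvw,mek] add [jbpsx] -> 14 lines: sgu htej hvn ewycb iwopn pbu ypqii ojghk endme wmxhe jbpsx foenw pebt rldz
Final line 3: hvn

Answer: hvn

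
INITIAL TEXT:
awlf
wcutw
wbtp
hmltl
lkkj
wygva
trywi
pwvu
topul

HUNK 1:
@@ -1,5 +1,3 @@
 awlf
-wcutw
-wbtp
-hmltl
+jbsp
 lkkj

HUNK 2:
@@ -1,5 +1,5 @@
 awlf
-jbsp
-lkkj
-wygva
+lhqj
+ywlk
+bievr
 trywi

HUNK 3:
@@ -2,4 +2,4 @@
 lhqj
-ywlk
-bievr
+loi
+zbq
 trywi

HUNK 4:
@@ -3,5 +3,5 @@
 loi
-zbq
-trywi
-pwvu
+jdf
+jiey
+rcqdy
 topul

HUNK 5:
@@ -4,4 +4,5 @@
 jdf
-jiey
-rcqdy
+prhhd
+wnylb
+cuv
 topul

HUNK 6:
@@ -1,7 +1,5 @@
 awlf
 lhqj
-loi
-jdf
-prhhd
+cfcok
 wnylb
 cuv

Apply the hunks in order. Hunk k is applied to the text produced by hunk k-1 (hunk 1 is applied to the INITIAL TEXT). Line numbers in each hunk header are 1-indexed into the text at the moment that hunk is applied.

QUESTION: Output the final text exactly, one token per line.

Hunk 1: at line 1 remove [wcutw,wbtp,hmltl] add [jbsp] -> 7 lines: awlf jbsp lkkj wygva trywi pwvu topul
Hunk 2: at line 1 remove [jbsp,lkkj,wygva] add [lhqj,ywlk,bievr] -> 7 lines: awlf lhqj ywlk bievr trywi pwvu topul
Hunk 3: at line 2 remove [ywlk,bievr] add [loi,zbq] -> 7 lines: awlf lhqj loi zbq trywi pwvu topul
Hunk 4: at line 3 remove [zbq,trywi,pwvu] add [jdf,jiey,rcqdy] -> 7 lines: awlf lhqj loi jdf jiey rcqdy topul
Hunk 5: at line 4 remove [jiey,rcqdy] add [prhhd,wnylb,cuv] -> 8 lines: awlf lhqj loi jdf prhhd wnylb cuv topul
Hunk 6: at line 1 remove [loi,jdf,prhhd] add [cfcok] -> 6 lines: awlf lhqj cfcok wnylb cuv topul

Answer: awlf
lhqj
cfcok
wnylb
cuv
topul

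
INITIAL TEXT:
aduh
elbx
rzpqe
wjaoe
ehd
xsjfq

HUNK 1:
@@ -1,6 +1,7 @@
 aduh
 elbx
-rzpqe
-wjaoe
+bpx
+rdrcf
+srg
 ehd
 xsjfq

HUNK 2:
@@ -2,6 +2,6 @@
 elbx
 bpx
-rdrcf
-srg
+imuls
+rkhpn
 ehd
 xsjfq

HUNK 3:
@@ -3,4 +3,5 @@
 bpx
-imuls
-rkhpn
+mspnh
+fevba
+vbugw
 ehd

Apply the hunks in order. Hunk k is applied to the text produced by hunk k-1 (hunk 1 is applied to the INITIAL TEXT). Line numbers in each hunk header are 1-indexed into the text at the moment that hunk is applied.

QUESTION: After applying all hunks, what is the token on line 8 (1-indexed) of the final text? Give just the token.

Hunk 1: at line 1 remove [rzpqe,wjaoe] add [bpx,rdrcf,srg] -> 7 lines: aduh elbx bpx rdrcf srg ehd xsjfq
Hunk 2: at line 2 remove [rdrcf,srg] add [imuls,rkhpn] -> 7 lines: aduh elbx bpx imuls rkhpn ehd xsjfq
Hunk 3: at line 3 remove [imuls,rkhpn] add [mspnh,fevba,vbugw] -> 8 lines: aduh elbx bpx mspnh fevba vbugw ehd xsjfq
Final line 8: xsjfq

Answer: xsjfq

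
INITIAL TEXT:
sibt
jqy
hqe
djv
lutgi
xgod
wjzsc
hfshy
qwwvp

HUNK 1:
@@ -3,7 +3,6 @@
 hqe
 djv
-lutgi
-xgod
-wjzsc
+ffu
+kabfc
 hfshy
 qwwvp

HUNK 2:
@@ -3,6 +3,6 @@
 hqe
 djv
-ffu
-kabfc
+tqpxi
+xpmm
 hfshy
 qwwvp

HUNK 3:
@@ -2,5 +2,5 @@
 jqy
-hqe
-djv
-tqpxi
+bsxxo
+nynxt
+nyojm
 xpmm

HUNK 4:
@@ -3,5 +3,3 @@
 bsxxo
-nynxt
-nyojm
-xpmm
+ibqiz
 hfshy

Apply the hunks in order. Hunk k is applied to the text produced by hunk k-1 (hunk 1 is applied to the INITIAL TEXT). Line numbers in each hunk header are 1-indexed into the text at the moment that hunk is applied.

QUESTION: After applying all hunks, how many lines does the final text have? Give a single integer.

Hunk 1: at line 3 remove [lutgi,xgod,wjzsc] add [ffu,kabfc] -> 8 lines: sibt jqy hqe djv ffu kabfc hfshy qwwvp
Hunk 2: at line 3 remove [ffu,kabfc] add [tqpxi,xpmm] -> 8 lines: sibt jqy hqe djv tqpxi xpmm hfshy qwwvp
Hunk 3: at line 2 remove [hqe,djv,tqpxi] add [bsxxo,nynxt,nyojm] -> 8 lines: sibt jqy bsxxo nynxt nyojm xpmm hfshy qwwvp
Hunk 4: at line 3 remove [nynxt,nyojm,xpmm] add [ibqiz] -> 6 lines: sibt jqy bsxxo ibqiz hfshy qwwvp
Final line count: 6

Answer: 6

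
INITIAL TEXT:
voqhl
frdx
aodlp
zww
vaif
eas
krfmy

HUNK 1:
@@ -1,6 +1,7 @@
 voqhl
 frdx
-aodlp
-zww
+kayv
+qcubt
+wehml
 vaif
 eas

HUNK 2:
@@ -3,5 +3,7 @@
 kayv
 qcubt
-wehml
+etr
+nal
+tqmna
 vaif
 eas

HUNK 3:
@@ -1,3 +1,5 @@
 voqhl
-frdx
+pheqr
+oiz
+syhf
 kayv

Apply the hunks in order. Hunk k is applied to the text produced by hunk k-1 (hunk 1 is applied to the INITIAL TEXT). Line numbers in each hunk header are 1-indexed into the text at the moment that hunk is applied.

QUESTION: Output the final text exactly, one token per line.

Answer: voqhl
pheqr
oiz
syhf
kayv
qcubt
etr
nal
tqmna
vaif
eas
krfmy

Derivation:
Hunk 1: at line 1 remove [aodlp,zww] add [kayv,qcubt,wehml] -> 8 lines: voqhl frdx kayv qcubt wehml vaif eas krfmy
Hunk 2: at line 3 remove [wehml] add [etr,nal,tqmna] -> 10 lines: voqhl frdx kayv qcubt etr nal tqmna vaif eas krfmy
Hunk 3: at line 1 remove [frdx] add [pheqr,oiz,syhf] -> 12 lines: voqhl pheqr oiz syhf kayv qcubt etr nal tqmna vaif eas krfmy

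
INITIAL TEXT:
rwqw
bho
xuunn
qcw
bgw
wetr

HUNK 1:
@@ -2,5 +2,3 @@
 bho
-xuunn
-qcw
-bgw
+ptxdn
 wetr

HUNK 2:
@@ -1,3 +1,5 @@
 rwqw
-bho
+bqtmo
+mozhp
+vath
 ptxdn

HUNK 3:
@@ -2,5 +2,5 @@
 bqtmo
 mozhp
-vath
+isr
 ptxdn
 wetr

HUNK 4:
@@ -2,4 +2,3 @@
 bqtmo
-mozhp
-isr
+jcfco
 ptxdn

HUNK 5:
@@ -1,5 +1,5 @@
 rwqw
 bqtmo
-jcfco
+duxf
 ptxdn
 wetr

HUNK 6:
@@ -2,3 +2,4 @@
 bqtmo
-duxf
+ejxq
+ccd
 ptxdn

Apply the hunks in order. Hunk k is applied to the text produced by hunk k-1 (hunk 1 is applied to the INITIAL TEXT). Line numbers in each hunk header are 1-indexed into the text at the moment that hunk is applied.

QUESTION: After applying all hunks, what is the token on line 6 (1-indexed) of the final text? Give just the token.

Hunk 1: at line 2 remove [xuunn,qcw,bgw] add [ptxdn] -> 4 lines: rwqw bho ptxdn wetr
Hunk 2: at line 1 remove [bho] add [bqtmo,mozhp,vath] -> 6 lines: rwqw bqtmo mozhp vath ptxdn wetr
Hunk 3: at line 2 remove [vath] add [isr] -> 6 lines: rwqw bqtmo mozhp isr ptxdn wetr
Hunk 4: at line 2 remove [mozhp,isr] add [jcfco] -> 5 lines: rwqw bqtmo jcfco ptxdn wetr
Hunk 5: at line 1 remove [jcfco] add [duxf] -> 5 lines: rwqw bqtmo duxf ptxdn wetr
Hunk 6: at line 2 remove [duxf] add [ejxq,ccd] -> 6 lines: rwqw bqtmo ejxq ccd ptxdn wetr
Final line 6: wetr

Answer: wetr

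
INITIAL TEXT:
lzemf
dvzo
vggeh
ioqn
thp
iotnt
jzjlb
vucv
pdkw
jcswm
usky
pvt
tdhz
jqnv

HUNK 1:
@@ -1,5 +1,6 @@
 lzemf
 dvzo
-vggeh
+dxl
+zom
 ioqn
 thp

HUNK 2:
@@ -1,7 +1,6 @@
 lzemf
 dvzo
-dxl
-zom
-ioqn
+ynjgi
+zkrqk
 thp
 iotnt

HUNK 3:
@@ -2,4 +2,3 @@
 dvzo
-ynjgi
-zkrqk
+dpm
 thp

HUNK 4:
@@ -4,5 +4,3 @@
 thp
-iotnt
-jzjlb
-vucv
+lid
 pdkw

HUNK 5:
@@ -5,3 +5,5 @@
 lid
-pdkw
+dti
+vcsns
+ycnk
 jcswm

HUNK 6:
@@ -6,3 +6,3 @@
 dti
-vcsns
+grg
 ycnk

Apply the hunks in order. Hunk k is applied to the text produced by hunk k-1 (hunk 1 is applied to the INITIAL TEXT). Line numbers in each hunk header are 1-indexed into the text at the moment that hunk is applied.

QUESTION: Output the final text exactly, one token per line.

Hunk 1: at line 1 remove [vggeh] add [dxl,zom] -> 15 lines: lzemf dvzo dxl zom ioqn thp iotnt jzjlb vucv pdkw jcswm usky pvt tdhz jqnv
Hunk 2: at line 1 remove [dxl,zom,ioqn] add [ynjgi,zkrqk] -> 14 lines: lzemf dvzo ynjgi zkrqk thp iotnt jzjlb vucv pdkw jcswm usky pvt tdhz jqnv
Hunk 3: at line 2 remove [ynjgi,zkrqk] add [dpm] -> 13 lines: lzemf dvzo dpm thp iotnt jzjlb vucv pdkw jcswm usky pvt tdhz jqnv
Hunk 4: at line 4 remove [iotnt,jzjlb,vucv] add [lid] -> 11 lines: lzemf dvzo dpm thp lid pdkw jcswm usky pvt tdhz jqnv
Hunk 5: at line 5 remove [pdkw] add [dti,vcsns,ycnk] -> 13 lines: lzemf dvzo dpm thp lid dti vcsns ycnk jcswm usky pvt tdhz jqnv
Hunk 6: at line 6 remove [vcsns] add [grg] -> 13 lines: lzemf dvzo dpm thp lid dti grg ycnk jcswm usky pvt tdhz jqnv

Answer: lzemf
dvzo
dpm
thp
lid
dti
grg
ycnk
jcswm
usky
pvt
tdhz
jqnv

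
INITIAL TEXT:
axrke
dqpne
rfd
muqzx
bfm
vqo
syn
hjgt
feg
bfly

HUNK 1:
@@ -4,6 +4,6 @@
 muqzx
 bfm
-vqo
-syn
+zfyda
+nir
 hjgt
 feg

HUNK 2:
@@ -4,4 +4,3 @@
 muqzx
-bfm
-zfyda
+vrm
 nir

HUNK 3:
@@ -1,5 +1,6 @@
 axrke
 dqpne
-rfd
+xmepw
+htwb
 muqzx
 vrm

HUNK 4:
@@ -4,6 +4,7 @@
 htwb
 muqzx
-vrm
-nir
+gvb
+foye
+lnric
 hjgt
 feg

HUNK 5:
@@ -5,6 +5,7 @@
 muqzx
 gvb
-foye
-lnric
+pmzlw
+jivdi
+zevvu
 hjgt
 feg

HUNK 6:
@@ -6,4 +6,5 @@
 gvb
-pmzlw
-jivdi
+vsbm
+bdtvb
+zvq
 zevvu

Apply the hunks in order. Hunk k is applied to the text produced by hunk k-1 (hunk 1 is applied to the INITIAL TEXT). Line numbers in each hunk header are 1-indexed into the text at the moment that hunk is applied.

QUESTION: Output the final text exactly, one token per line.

Answer: axrke
dqpne
xmepw
htwb
muqzx
gvb
vsbm
bdtvb
zvq
zevvu
hjgt
feg
bfly

Derivation:
Hunk 1: at line 4 remove [vqo,syn] add [zfyda,nir] -> 10 lines: axrke dqpne rfd muqzx bfm zfyda nir hjgt feg bfly
Hunk 2: at line 4 remove [bfm,zfyda] add [vrm] -> 9 lines: axrke dqpne rfd muqzx vrm nir hjgt feg bfly
Hunk 3: at line 1 remove [rfd] add [xmepw,htwb] -> 10 lines: axrke dqpne xmepw htwb muqzx vrm nir hjgt feg bfly
Hunk 4: at line 4 remove [vrm,nir] add [gvb,foye,lnric] -> 11 lines: axrke dqpne xmepw htwb muqzx gvb foye lnric hjgt feg bfly
Hunk 5: at line 5 remove [foye,lnric] add [pmzlw,jivdi,zevvu] -> 12 lines: axrke dqpne xmepw htwb muqzx gvb pmzlw jivdi zevvu hjgt feg bfly
Hunk 6: at line 6 remove [pmzlw,jivdi] add [vsbm,bdtvb,zvq] -> 13 lines: axrke dqpne xmepw htwb muqzx gvb vsbm bdtvb zvq zevvu hjgt feg bfly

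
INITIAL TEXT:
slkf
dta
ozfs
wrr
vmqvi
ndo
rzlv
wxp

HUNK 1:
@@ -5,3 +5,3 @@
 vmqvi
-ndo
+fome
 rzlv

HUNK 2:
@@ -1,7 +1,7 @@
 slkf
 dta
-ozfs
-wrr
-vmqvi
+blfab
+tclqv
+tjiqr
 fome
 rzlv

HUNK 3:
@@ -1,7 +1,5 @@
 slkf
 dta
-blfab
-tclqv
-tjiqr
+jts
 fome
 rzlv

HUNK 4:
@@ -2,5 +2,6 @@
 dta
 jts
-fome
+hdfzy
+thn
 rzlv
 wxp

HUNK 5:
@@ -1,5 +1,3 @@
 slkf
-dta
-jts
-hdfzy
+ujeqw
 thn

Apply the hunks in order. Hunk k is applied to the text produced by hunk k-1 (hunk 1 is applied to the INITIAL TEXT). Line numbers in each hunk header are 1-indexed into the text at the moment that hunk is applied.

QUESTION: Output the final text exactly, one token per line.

Answer: slkf
ujeqw
thn
rzlv
wxp

Derivation:
Hunk 1: at line 5 remove [ndo] add [fome] -> 8 lines: slkf dta ozfs wrr vmqvi fome rzlv wxp
Hunk 2: at line 1 remove [ozfs,wrr,vmqvi] add [blfab,tclqv,tjiqr] -> 8 lines: slkf dta blfab tclqv tjiqr fome rzlv wxp
Hunk 3: at line 1 remove [blfab,tclqv,tjiqr] add [jts] -> 6 lines: slkf dta jts fome rzlv wxp
Hunk 4: at line 2 remove [fome] add [hdfzy,thn] -> 7 lines: slkf dta jts hdfzy thn rzlv wxp
Hunk 5: at line 1 remove [dta,jts,hdfzy] add [ujeqw] -> 5 lines: slkf ujeqw thn rzlv wxp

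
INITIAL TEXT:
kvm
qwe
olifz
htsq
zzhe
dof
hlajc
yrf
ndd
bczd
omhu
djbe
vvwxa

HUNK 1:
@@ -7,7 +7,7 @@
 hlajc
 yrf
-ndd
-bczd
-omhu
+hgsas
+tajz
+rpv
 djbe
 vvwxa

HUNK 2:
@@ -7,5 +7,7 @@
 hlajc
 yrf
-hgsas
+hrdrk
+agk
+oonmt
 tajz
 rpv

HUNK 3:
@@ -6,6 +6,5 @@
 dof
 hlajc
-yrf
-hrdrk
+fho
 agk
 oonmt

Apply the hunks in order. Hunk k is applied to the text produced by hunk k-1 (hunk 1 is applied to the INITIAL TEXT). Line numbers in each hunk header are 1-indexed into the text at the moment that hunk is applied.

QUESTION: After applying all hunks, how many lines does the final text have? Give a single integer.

Hunk 1: at line 7 remove [ndd,bczd,omhu] add [hgsas,tajz,rpv] -> 13 lines: kvm qwe olifz htsq zzhe dof hlajc yrf hgsas tajz rpv djbe vvwxa
Hunk 2: at line 7 remove [hgsas] add [hrdrk,agk,oonmt] -> 15 lines: kvm qwe olifz htsq zzhe dof hlajc yrf hrdrk agk oonmt tajz rpv djbe vvwxa
Hunk 3: at line 6 remove [yrf,hrdrk] add [fho] -> 14 lines: kvm qwe olifz htsq zzhe dof hlajc fho agk oonmt tajz rpv djbe vvwxa
Final line count: 14

Answer: 14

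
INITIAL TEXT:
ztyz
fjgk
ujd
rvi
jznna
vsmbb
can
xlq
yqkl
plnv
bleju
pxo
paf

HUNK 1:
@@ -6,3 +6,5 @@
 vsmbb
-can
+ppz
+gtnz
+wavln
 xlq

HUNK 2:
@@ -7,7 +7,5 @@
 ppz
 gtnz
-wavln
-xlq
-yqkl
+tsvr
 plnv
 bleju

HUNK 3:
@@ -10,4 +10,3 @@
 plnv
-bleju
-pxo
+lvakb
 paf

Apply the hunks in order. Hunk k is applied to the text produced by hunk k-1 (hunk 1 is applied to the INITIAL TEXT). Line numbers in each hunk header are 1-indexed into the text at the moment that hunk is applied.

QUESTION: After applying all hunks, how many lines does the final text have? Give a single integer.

Answer: 12

Derivation:
Hunk 1: at line 6 remove [can] add [ppz,gtnz,wavln] -> 15 lines: ztyz fjgk ujd rvi jznna vsmbb ppz gtnz wavln xlq yqkl plnv bleju pxo paf
Hunk 2: at line 7 remove [wavln,xlq,yqkl] add [tsvr] -> 13 lines: ztyz fjgk ujd rvi jznna vsmbb ppz gtnz tsvr plnv bleju pxo paf
Hunk 3: at line 10 remove [bleju,pxo] add [lvakb] -> 12 lines: ztyz fjgk ujd rvi jznna vsmbb ppz gtnz tsvr plnv lvakb paf
Final line count: 12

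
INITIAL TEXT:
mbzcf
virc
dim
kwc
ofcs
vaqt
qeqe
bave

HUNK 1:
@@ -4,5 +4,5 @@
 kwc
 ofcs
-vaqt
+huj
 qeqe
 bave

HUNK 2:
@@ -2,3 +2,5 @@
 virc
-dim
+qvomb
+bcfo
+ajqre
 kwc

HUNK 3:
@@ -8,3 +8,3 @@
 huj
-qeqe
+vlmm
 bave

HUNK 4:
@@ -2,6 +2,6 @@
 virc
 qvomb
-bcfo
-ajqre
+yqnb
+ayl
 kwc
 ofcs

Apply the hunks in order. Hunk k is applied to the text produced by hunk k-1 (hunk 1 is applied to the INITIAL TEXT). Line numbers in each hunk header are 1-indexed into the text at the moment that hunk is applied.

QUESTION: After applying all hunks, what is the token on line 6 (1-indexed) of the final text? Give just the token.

Hunk 1: at line 4 remove [vaqt] add [huj] -> 8 lines: mbzcf virc dim kwc ofcs huj qeqe bave
Hunk 2: at line 2 remove [dim] add [qvomb,bcfo,ajqre] -> 10 lines: mbzcf virc qvomb bcfo ajqre kwc ofcs huj qeqe bave
Hunk 3: at line 8 remove [qeqe] add [vlmm] -> 10 lines: mbzcf virc qvomb bcfo ajqre kwc ofcs huj vlmm bave
Hunk 4: at line 2 remove [bcfo,ajqre] add [yqnb,ayl] -> 10 lines: mbzcf virc qvomb yqnb ayl kwc ofcs huj vlmm bave
Final line 6: kwc

Answer: kwc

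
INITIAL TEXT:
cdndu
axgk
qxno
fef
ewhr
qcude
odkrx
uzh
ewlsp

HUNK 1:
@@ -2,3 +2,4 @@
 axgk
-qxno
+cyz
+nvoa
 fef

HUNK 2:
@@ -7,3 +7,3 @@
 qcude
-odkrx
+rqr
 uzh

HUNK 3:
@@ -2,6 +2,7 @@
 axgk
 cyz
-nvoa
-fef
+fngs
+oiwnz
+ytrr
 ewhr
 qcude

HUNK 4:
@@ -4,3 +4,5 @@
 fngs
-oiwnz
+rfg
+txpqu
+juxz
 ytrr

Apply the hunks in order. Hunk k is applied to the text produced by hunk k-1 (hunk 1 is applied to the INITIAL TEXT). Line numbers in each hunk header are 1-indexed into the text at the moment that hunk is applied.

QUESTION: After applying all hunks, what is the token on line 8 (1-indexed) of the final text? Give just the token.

Hunk 1: at line 2 remove [qxno] add [cyz,nvoa] -> 10 lines: cdndu axgk cyz nvoa fef ewhr qcude odkrx uzh ewlsp
Hunk 2: at line 7 remove [odkrx] add [rqr] -> 10 lines: cdndu axgk cyz nvoa fef ewhr qcude rqr uzh ewlsp
Hunk 3: at line 2 remove [nvoa,fef] add [fngs,oiwnz,ytrr] -> 11 lines: cdndu axgk cyz fngs oiwnz ytrr ewhr qcude rqr uzh ewlsp
Hunk 4: at line 4 remove [oiwnz] add [rfg,txpqu,juxz] -> 13 lines: cdndu axgk cyz fngs rfg txpqu juxz ytrr ewhr qcude rqr uzh ewlsp
Final line 8: ytrr

Answer: ytrr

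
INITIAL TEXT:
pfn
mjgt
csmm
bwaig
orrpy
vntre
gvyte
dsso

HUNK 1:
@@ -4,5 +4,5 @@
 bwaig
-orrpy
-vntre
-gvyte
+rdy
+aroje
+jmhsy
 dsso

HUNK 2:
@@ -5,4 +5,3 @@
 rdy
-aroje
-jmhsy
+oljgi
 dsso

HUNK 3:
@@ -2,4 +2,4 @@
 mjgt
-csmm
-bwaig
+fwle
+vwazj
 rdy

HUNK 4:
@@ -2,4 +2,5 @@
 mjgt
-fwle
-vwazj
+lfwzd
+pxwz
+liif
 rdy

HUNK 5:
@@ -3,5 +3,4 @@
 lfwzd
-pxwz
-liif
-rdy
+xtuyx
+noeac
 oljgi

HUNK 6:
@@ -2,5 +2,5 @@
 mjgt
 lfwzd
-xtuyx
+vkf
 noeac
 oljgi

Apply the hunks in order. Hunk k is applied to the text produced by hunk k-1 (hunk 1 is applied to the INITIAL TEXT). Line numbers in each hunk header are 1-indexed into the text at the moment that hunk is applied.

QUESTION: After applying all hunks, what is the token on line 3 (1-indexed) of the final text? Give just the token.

Answer: lfwzd

Derivation:
Hunk 1: at line 4 remove [orrpy,vntre,gvyte] add [rdy,aroje,jmhsy] -> 8 lines: pfn mjgt csmm bwaig rdy aroje jmhsy dsso
Hunk 2: at line 5 remove [aroje,jmhsy] add [oljgi] -> 7 lines: pfn mjgt csmm bwaig rdy oljgi dsso
Hunk 3: at line 2 remove [csmm,bwaig] add [fwle,vwazj] -> 7 lines: pfn mjgt fwle vwazj rdy oljgi dsso
Hunk 4: at line 2 remove [fwle,vwazj] add [lfwzd,pxwz,liif] -> 8 lines: pfn mjgt lfwzd pxwz liif rdy oljgi dsso
Hunk 5: at line 3 remove [pxwz,liif,rdy] add [xtuyx,noeac] -> 7 lines: pfn mjgt lfwzd xtuyx noeac oljgi dsso
Hunk 6: at line 2 remove [xtuyx] add [vkf] -> 7 lines: pfn mjgt lfwzd vkf noeac oljgi dsso
Final line 3: lfwzd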